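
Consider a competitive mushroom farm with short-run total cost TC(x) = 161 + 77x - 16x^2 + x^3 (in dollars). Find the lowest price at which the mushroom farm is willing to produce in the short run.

Short-run supply begins at min AVC. From VC = 77x - 16x^2 + x^3, AVC = 77 - 16x + x^2.
At the minimum of AVC, MC = AVC. MC = 77 - 32x + 3x^2; setting MC = AVC gives 2x^2 - 16x = 0, so x = 8. min AVC = 13.
For P < $13 the firm produces nothing.

$13 per unit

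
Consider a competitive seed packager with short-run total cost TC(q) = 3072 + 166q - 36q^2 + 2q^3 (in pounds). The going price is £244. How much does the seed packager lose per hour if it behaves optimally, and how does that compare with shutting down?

AVC = 166 - 36q + 2q^2; min AVC = £4 at q = 9. Since P = £244 ≥ min AVC, the firm produces.
With MC = 166 - 72q + 6q^2, P = MC on the upward-sloping part at q* = 13.
TR = 244·13 = 3172. TC = 3072 + 468 = 3540. Profit = 3172 − 3540 = -£368.
That loss of £368 beats the £3072 the firm would lose by shutting down; producing recovers £2704 of fixed cost.

Profit = -£368 at q = 13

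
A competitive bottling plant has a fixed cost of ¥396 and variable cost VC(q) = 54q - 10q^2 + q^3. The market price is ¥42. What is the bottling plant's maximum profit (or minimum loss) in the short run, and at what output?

AVC = 54 - 10q + q^2 has its minimum ¥29 at q = 5; price ¥42 clears that bar, so the firm operates.
With MC = 54 - 20q + 3q^2, P = MC on the upward-sloping part at q* = 6.
TR = 42·6 = 252. TC = 396 + 180 = 576. Profit = 252 − 576 = -¥324.
Shutting down would mean losing the fixed cost of ¥396, so operating at a loss of ¥324 is better by ¥72.

Profit = -¥324 at q = 6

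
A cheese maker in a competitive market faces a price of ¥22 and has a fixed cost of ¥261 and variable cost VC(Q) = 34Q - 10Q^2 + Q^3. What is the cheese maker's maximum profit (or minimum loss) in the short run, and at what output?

Profit = -¥189 at Q = 6

AVC = 34 - 10Q + Q^2; min AVC = ¥9 at Q = 5. Since P = ¥22 ≥ min AVC, the firm produces.
MC = 34 - 20Q + 3Q^2. Setting P = MC and taking the root on the rising branch gives Q* = 6.
TR = 22·6 = 132. TC = 261 + 60 = 321. Profit = 132 − 321 = -¥189.
Shutting down would mean losing the fixed cost of ¥261, so operating at a loss of ¥189 is better by ¥72.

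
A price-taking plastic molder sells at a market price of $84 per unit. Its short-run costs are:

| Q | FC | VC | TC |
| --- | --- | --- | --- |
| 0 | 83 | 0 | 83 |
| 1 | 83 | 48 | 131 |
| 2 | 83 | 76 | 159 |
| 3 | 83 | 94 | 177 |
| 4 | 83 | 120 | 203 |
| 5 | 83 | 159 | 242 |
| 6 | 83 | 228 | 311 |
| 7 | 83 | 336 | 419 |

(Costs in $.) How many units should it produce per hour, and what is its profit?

Compute π = P·Q − TC at each output: Q=0: -83; Q=1: -47; Q=2: 9; Q=3: 75; Q=4: 133; Q=5: 178; Q=6: 193; Q=7: 169.
Profit is maximized at Q = 6. AVC there is 228/6 = $38 ≤ P, so producing beats shutting down (which would give -$83).

Q = 6; profit = $193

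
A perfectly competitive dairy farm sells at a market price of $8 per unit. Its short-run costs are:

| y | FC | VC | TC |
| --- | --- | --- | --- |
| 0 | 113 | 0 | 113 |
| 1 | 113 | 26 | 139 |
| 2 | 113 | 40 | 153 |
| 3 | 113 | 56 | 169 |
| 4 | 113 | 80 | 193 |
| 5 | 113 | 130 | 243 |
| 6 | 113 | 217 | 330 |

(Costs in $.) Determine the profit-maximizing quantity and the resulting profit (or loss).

y = 0 (shut down); profit = -$113

Tabulate TR − TC: y=0: -113; y=1: -131; y=2: -137; y=3: -145; y=4: -161; y=5: -203; y=6: -282.
Profit is highest at y = 0. Equivalently, the lowest AVC in the table is 56/3 ≈ $18.67 at y = 3, and P = $8 falls below it — price never covers variable cost, so the firm shuts down and loses only its fixed cost.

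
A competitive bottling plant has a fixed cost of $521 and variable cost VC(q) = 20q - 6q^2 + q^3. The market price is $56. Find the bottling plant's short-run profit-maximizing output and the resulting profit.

AVC = 20 - 6q + q^2 has its minimum $11 at q = 3; price $56 clears that bar, so the firm operates.
MC = 20 - 12q + 3q^2. Setting P = MC and taking the root on the rising branch gives q* = 6.
TR = 56·6 = 336. TC = 521 + 120 = 641. Profit = 336 − 641 = -$305.
Shutting down would mean losing the fixed cost of $521, so operating at a loss of $305 is better by $216.

Profit = -$305 at q = 6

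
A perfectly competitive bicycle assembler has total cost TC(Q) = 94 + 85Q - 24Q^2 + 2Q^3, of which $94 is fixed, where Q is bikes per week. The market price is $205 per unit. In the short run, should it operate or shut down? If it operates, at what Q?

Strip out fixed cost: VC = 85Q - 24Q^2 + 2Q^3. Then AVC = 85 - 24Q + 2Q^2 and MC = 85 - 48Q + 6Q^2.
AVC hits its minimum where MC = AVC, at Q = 6, giving min AVC = 85 - 24·6 + 2·6^2 = $13.
Because $205 ≥ $13, revenue can cover variable cost; the firm operates.
Set P = MC: 205 = 85 - 48Q + 6Q^2 → -120 - 48Q + 6Q^2 = 0. The roots are Q = -2 and Q = 10; the profit-maximizing output is on the rising part of MC, so Q* = 10.
Check: AVC at Q = 10 is $45 ≤ P, so revenue covers variable cost.
Profit = P·Q − TC = 205·10 − 544 = $1506.

Produce at Q = 10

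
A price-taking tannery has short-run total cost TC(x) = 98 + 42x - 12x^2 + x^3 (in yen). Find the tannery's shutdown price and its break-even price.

Shutdown price = ¥6; break-even price = ¥21

Shutdown price = min AVC. AVC = 42 - 12x + x^2, with vertex at x = 6 and minimum ¥6.
ATC = 98/x + 42 - 12x + x^2. Setting dATC/dx = −98/x^2 − 12 + 2x = 0 gives x = 7 (since 2·7^3 − 12·7^2 = 98).
min ATC = 98/7 + 42 − 12·7 + 7^2 = ¥21. That is the break-even price.
For ¥6 ≤ P < ¥21 the firm produces at a loss; below ¥6 it shuts down.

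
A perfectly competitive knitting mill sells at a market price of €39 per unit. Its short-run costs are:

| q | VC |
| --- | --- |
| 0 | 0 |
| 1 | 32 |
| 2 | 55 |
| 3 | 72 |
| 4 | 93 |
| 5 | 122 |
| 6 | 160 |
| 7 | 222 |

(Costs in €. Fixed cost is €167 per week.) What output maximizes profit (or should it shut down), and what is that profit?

Tabulate TR − TC: q=0: -167; q=1: -160; q=2: -144; q=3: -122; q=4: -104; q=5: -94; q=6: -93; q=7: -116.
Profit is maximized at q = 6. AVC there is 160/6 = €26.67 ≤ P, so producing beats shutting down (which would give -€167).

q = 6; profit = -€93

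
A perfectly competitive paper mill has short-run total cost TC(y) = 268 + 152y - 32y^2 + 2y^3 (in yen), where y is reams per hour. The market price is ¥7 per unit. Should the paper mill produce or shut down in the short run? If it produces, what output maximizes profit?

Shut down

From TC, MC = TC'(y) = 152 - 64y + 6y^2 and AVC = VC/y = 152 - 32y + 2y^2.
AVC is minimized where dAVC/dy = -32 + 4y = 0, at y = 8; min AVC = 152 - 32·8 + 2·8^2 = ¥24.
Since P = ¥7 < min AVC = ¥24, price fails to cover variable cost at any output.
Best response: produce nothing and absorb the ¥268 fixed cost.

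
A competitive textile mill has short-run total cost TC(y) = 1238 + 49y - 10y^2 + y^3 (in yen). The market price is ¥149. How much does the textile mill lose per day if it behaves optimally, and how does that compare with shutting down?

Profit = -¥238 at y = 10

AVC = 49 - 10y + y^2 has its minimum ¥24 at y = 5; price ¥149 clears that bar, so the firm operates.
With MC = 49 - 20y + 3y^2, P = MC on the upward-sloping part at y* = 10.
TR = 149·10 = 1490. TC = 1238 + 490 = 1728. Profit = 1490 − 1728 = -¥238.
Shutting down would mean losing the fixed cost of ¥1238, so operating at a loss of ¥238 is better by ¥1000.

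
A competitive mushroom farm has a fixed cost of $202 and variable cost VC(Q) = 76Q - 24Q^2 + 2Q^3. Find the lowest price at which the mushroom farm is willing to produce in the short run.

$4 per unit

The shutdown price is the minimum of AVC. VC = 76Q - 24Q^2 + 2Q^3, so AVC = 76 - 24Q + 2Q^2.
At the minimum of AVC, MC = AVC. MC = 76 - 48Q + 6Q^2; setting MC = AVC gives 4Q^2 - 24Q = 0, so Q = 6. min AVC = 4.
The firm shuts down for any P below $4.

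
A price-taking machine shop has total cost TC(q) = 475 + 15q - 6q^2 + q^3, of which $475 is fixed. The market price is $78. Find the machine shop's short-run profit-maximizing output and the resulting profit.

Profit = -$83 at q = 7

AVC = 15 - 6q + q^2; min AVC = $6 at q = 3. Since P = $78 ≥ min AVC, the firm produces.
MC = 15 - 12q + 3q^2. Setting P = MC and taking the root on the rising branch gives q* = 7.
TR = 78·7 = 546. TC = 475 + 154 = 629. Profit = 546 − 629 = -$83.
By producing, the firm covers all variable cost plus $392 of fixed cost; shutting down would lose the full $475.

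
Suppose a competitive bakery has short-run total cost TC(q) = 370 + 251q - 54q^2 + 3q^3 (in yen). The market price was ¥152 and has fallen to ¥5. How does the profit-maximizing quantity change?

Output falls from 11 to 0 (the firm shuts down)

MC = 251 - 108q + 9q^2; the shutdown threshold is min AVC = ¥8 (at q = 9).
With P = ¥152 above the shutdown price, P = MC gives q = 11.
At P = ¥5 < min AVC = ¥8, price no longer covers variable cost at any output, so the firm shuts down: q = 0.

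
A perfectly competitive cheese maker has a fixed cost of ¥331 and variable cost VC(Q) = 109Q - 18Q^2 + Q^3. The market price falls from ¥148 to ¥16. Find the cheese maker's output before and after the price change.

AVC = 109 - 18Q + Q^2, minimized at Q = 9 where min AVC = ¥28. MC = 109 - 36Q + 3Q^2.
With P = ¥148 above the shutdown price, P = MC gives Q = 13.
At P = ¥16 < min AVC = ¥28, price no longer covers variable cost at any output, so the firm shuts down: Q = 0.

Output falls from 13 to 0 (the firm shuts down)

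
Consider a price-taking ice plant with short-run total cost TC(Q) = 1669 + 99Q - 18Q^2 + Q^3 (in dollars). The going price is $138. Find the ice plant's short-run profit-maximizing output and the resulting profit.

AVC = 99 - 18Q + Q^2 has its minimum $18 at Q = 9; price $138 clears that bar, so the firm operates.
MC = 99 - 36Q + 3Q^2. Setting P = MC and taking the root on the rising branch gives Q* = 13.
TR = 138·13 = 1794. TC = 1669 + 442 = 2111. Profit = 1794 − 2111 = -$317.
That loss of $317 beats the $1669 the firm would lose by shutting down; producing recovers $1352 of fixed cost.

Profit = -$317 at Q = 13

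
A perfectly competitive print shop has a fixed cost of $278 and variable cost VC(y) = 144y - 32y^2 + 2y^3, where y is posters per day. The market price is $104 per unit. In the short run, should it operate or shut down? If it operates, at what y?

Strip out fixed cost: VC = 144y - 32y^2 + 2y^3. Then AVC = 144 - 32y + 2y^2 and MC = 144 - 64y + 6y^2.
The AVC parabola has its vertex at y = 32/4 = 8, where AVC = 144 - 32·8 + 2·8^2 = $16.
Because $104 ≥ $16, revenue can cover variable cost; the firm operates.
Set P = MC: 104 = 144 - 64y + 6y^2 → 40 - 64y + 6y^2 = 0. The roots are y = 2/3 and y = 10; the profit-maximizing output is on the rising part of MC, so y* = 10.
Check: AVC at y = 10 is $24 ≤ P, so revenue covers variable cost.
Profit = P·y − TC = 104·10 − 518 = $522.

Produce at y = 10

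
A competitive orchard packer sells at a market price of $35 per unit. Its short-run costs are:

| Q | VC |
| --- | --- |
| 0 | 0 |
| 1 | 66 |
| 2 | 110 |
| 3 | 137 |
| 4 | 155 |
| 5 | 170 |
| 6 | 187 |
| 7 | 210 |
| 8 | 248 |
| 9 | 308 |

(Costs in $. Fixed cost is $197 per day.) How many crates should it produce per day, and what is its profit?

Q = 7; profit = -$162

Tabulate TR − TC: Q=0: -197; Q=1: -228; Q=2: -237; Q=3: -229; Q=4: -212; Q=5: -192; Q=6: -174; Q=7: -162; Q=8: -165; Q=9: -190.
Profit is maximized at Q = 7. AVC there is 210/7 = $30 ≤ P, so producing beats shutting down (which would give -$197).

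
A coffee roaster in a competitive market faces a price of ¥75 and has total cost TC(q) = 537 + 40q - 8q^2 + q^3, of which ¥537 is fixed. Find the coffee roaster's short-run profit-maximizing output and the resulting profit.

AVC = 40 - 8q + q^2 has its minimum ¥24 at q = 4; price ¥75 clears that bar, so the firm operates.
With MC = 40 - 16q + 3q^2, P = MC on the upward-sloping part at q* = 7.
TR = 75·7 = 525. TC = 537 + 231 = 768. Profit = 525 − 768 = -¥243.
Shutting down would mean losing the fixed cost of ¥537, so operating at a loss of ¥243 is better by ¥294.

Profit = -¥243 at q = 7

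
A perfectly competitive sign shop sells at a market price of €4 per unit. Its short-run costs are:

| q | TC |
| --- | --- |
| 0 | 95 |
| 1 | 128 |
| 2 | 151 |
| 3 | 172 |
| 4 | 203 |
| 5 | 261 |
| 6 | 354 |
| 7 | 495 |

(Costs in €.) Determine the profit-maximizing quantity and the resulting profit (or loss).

Profit at each row (π = 4q − TC): q=0: -95; q=1: -124; q=2: -143; q=3: -160; q=4: -187; q=5: -241; q=6: -330; q=7: -467.
Profit is highest at q = 0. Equivalently, the lowest AVC in the table is 77/3 ≈ €25.67 at q = 3, and P = €4 falls below it — price never covers variable cost, so the firm shuts down and loses only its fixed cost.

q = 0 (shut down); profit = -€95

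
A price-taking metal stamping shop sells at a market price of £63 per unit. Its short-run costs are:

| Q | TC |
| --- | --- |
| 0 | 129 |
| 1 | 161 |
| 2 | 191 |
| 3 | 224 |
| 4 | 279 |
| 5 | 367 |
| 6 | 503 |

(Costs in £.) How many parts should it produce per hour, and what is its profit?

Tabulate TR − TC: Q=0: -129; Q=1: -98; Q=2: -65; Q=3: -35; Q=4: -27; Q=5: -52; Q=6: -125.
Profit is maximized at Q = 4. AVC there is 150/4 = £37.50 ≤ P, so producing beats shutting down (which would give -£129).

Q = 4; profit = -£27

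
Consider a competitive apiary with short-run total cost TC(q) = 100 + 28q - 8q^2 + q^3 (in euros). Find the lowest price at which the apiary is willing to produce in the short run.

The shutdown price is the minimum of AVC. VC = 28q - 8q^2 + q^3, so AVC = 28 - 8q + q^2.
At the minimum of AVC, MC = AVC. MC = 28 - 16q + 3q^2; setting MC = AVC gives 2q^2 - 8q = 0, so q = 4. min AVC = 12.
So the shutdown price is €12.

€12 per unit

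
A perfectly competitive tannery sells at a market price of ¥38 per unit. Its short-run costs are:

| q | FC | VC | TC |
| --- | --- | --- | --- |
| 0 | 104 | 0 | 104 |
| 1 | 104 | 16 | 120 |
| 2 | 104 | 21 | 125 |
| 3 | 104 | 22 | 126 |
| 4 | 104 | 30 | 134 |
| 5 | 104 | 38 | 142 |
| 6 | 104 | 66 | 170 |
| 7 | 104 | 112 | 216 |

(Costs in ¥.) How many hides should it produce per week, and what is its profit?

q = 6; profit = ¥58

Compute π = P·q − TC at each output: q=0: -104; q=1: -82; q=2: -49; q=3: -12; q=4: 18; q=5: 48; q=6: 58; q=7: 50.
Profit is maximized at q = 6. AVC there is 66/6 = ¥11 ≤ P, so producing beats shutting down (which would give -¥104).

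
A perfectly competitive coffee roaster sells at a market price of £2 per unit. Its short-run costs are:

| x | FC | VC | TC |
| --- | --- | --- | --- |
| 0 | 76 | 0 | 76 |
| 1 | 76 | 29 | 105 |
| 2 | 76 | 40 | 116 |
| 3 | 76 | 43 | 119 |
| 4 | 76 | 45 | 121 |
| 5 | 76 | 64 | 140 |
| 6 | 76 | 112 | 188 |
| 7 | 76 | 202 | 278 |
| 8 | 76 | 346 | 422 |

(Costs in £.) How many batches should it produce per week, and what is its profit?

Tabulate TR − TC: x=0: -76; x=1: -103; x=2: -112; x=3: -113; x=4: -113; x=5: -130; x=6: -176; x=7: -264; x=8: -406.
Profit is highest at x = 0. Equivalently, the lowest AVC in the table is 45/4 ≈ £11.25 at x = 4, and P = £2 falls below it — price never covers variable cost, so the firm shuts down and loses only its fixed cost.

x = 0 (shut down); profit = -£76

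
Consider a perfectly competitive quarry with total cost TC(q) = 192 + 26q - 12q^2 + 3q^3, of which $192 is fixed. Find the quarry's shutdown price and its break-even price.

Shutdown price = $14; break-even price = $74

AVC = 26 - 12q + 3q^2; minimized at q = 2, giving min AVC = $14. That is the shutdown price.
ATC = 192/q + 26 - 12q + 3q^2. Setting dATC/dq = −192/q^2 − 12 + 6q = 0 gives q = 4 (since 6·4^3 − 12·4^2 = 192).
min ATC = 192/4 + 26 − 12·4 + 3·4^2 = $74. That is the break-even price.
For $14 ≤ P < $74 the firm produces at a loss; below $14 it shuts down.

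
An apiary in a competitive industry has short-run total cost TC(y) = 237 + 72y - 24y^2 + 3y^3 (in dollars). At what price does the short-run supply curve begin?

$24 per unit

The shutdown price is the minimum of AVC. VC = 72y - 24y^2 + 3y^3, so AVC = 72 - 24y + 3y^2.
dAVC/dy = -24 + 6y = 0 gives y = 4. min AVC = 72 - 24·4 + 3·4^2 = 24.
So the shutdown price is $24.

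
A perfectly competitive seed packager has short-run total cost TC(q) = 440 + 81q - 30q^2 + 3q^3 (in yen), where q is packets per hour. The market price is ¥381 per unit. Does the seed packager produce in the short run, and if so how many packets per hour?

Produce at q = 10

From TC, MC = TC'(q) = 81 - 60q + 9q^2 and AVC = VC/q = 81 - 30q + 3q^2.
AVC is minimized where dAVC/dq = -30 + 6q = 0, at q = 5; min AVC = 81 - 30·5 + 3·5^2 = ¥6.
Since P = ¥381 ≥ min AVC = ¥6, price covers variable cost and the firm should produce.
P = MC gives -300 - 60q + 9q^2 = 0, with roots -10/3 and 10. Take the larger (rising MC): q* = 10.
Check: AVC at q = 10 is ¥81 ≤ P, so revenue covers variable cost.
Profit = P·q − TC = 381·10 − 1250 = ¥2560.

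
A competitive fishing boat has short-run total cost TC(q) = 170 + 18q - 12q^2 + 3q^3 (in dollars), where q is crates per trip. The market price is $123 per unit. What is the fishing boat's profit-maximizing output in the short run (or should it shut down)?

Variable cost is VC = 18q - 12q^2 + 3q^3, so AVC = VC/q = 18 - 12q + 3q^2 and MC = dTC/dq = 18 - 24q + 9q^2.
AVC hits its minimum where MC = AVC, at q = 2, giving min AVC = 18 - 12·2 + 3·2^2 = $6.
Since P = $123 ≥ min AVC = $6, price covers variable cost and the firm should produce.
Set P = MC: 123 = 18 - 24q + 9q^2 → -105 - 24q + 9q^2 = 0. The roots are q = -7/3 and q = 5; the profit-maximizing output is on the rising part of MC, so q* = 5.
Check: AVC at q = 5 is $33 ≤ P, so revenue covers variable cost.
Profit = P·q − TC = 123·5 − 335 = $280.

Produce at q = 5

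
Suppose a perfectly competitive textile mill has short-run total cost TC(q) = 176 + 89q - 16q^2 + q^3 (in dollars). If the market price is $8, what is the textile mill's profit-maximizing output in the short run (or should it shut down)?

From TC, MC = TC'(q) = 89 - 32q + 3q^2 and AVC = VC/q = 89 - 16q + q^2.
AVC hits its minimum where MC = AVC, at q = 8, giving min AVC = 89 - 16·8 + 8^2 = $25.
With P < min AVC ($8 < $25), every unit sold adds to the loss.
Shutting down limits the loss to fixed cost, $176.

Shut down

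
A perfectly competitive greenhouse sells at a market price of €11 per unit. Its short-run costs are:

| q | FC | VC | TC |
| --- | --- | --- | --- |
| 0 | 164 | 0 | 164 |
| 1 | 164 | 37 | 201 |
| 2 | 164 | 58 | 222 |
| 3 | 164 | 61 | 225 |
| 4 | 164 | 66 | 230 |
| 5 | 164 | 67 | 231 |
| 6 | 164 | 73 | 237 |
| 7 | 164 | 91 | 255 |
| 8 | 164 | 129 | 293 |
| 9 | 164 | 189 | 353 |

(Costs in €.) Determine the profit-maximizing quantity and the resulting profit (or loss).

q = 0 (shut down); profit = -€164

Profit at each row (π = 11q − TC): q=0: -164; q=1: -190; q=2: -200; q=3: -192; q=4: -186; q=5: -176; q=6: -171; q=7: -178; q=8: -205; q=9: -254.
Profit is highest at q = 0. Equivalently, the lowest AVC in the table is 73/6 ≈ €12.17 at q = 6, and P = €11 falls below it — price never covers variable cost, so the firm shuts down and loses only its fixed cost.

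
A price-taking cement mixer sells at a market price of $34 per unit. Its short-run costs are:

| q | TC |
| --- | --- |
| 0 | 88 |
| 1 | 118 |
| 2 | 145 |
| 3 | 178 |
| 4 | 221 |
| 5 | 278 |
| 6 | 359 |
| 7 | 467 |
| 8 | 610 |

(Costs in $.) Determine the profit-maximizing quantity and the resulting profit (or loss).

Profit at each row (π = 34q − TC): q=0: -88; q=1: -84; q=2: -77; q=3: -76; q=4: -85; q=5: -108; q=6: -155; q=7: -229; q=8: -338.
Profit is maximized at q = 3. AVC there is 90/3 = $30 ≤ P, so producing beats shutting down (which would give -$88).

q = 3; profit = -$76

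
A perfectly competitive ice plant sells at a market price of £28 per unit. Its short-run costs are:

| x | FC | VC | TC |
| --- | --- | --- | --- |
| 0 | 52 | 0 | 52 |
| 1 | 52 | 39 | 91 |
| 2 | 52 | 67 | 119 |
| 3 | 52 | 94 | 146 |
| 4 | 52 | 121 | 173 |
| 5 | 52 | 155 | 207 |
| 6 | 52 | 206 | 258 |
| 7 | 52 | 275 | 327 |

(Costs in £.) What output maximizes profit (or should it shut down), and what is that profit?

x = 0 (shut down); profit = -£52

Compute π = P·x − TC at each output: x=0: -52; x=1: -63; x=2: -63; x=3: -62; x=4: -61; x=5: -67; x=6: -90; x=7: -131.
Profit is highest at x = 0. Equivalently, the lowest AVC in the table is 121/4 ≈ £30.25 at x = 4, and P = £28 falls below it — price never covers variable cost, so the firm shuts down and loses only its fixed cost.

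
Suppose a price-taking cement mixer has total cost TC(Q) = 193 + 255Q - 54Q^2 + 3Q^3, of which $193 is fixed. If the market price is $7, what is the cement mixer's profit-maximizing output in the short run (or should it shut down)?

Shut down

From TC, MC = TC'(Q) = 255 - 108Q + 9Q^2 and AVC = VC/Q = 255 - 54Q + 3Q^2.
AVC hits its minimum where MC = AVC, at Q = 9, giving min AVC = 255 - 54·9 + 3·9^2 = $12.
P = $7 lies below min AVC = $12; no output level covers variable cost.
Best response: produce nothing and absorb the $193 fixed cost.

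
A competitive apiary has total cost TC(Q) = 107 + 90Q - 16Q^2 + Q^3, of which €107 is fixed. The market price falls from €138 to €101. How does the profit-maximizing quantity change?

Output falls from 12 to 11

MC = 90 - 32Q + 3Q^2; the shutdown threshold is min AVC = €26 (at Q = 8).
With P = €138 above the shutdown price, P = MC gives Q = 12.
At P = €101 ≥ min AVC, set P = MC: Q = 11. The firm stays open but cuts output.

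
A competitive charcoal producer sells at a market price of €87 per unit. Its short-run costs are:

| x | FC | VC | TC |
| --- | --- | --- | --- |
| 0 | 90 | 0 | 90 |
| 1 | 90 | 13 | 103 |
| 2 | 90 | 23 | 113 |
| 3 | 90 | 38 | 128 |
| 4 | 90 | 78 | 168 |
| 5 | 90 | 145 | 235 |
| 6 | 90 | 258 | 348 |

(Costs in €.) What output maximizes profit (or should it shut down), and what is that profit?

x = 5; profit = €200

Profit at each row (π = 87x − TC): x=0: -90; x=1: -16; x=2: 61; x=3: 133; x=4: 180; x=5: 200; x=6: 174.
Profit is maximized at x = 5. AVC there is 145/5 = €29 ≤ P, so producing beats shutting down (which would give -€90).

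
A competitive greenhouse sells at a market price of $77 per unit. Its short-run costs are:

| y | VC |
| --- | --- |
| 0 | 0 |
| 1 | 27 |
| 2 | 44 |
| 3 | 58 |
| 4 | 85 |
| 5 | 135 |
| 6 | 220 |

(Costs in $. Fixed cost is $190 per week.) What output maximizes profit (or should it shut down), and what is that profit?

y = 5; profit = $60

Compute π = P·y − TC at each output: y=0: -190; y=1: -140; y=2: -80; y=3: -17; y=4: 33; y=5: 60; y=6: 52.
Profit is maximized at y = 5. AVC there is 135/5 = $27 ≤ P, so producing beats shutting down (which would give -$190).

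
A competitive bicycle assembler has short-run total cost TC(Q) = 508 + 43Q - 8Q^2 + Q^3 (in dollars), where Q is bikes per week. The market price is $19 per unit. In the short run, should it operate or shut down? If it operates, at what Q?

Strip out fixed cost: VC = 43Q - 8Q^2 + Q^3. Then AVC = 43 - 8Q + Q^2 and MC = 43 - 16Q + 3Q^2.
The AVC parabola has its vertex at Q = 8/2 = 4, where AVC = 43 - 8·4 + 4^2 = $27.
With P < min AVC ($19 < $27), every unit sold adds to the loss.
The firm minimizes its loss by shutting down and losing only its fixed cost of $508.

Shut down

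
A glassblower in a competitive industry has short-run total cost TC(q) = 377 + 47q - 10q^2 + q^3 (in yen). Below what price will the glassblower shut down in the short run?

The shutdown price is the minimum of AVC. VC = 47q - 10q^2 + q^3, so AVC = 47 - 10q + q^2.
dAVC/dq = -10 + 2q = 0 gives q = 5. min AVC = 47 - 10·5 + 5^2 = 22.
The firm shuts down for any P below ¥22.

¥22 per unit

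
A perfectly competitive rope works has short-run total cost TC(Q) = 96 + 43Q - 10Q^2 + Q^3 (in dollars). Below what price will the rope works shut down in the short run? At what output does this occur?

The shutdown price is the minimum of AVC. VC = 43Q - 10Q^2 + Q^3, so AVC = 43 - 10Q + Q^2.
At the minimum of AVC, MC = AVC. MC = 43 - 20Q + 3Q^2; setting MC = AVC gives 2Q^2 - 10Q = 0, so Q = 5. min AVC = 18.
The firm shuts down for any P below $18.

$18 per unit, at Q = 5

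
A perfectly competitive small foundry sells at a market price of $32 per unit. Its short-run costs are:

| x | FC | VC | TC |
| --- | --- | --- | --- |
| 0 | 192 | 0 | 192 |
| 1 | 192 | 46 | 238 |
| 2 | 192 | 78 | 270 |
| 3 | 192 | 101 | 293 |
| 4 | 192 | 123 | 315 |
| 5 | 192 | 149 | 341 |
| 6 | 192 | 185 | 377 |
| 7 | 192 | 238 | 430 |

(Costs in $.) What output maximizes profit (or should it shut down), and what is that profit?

Profit at each row (π = 32x − TC): x=0: -192; x=1: -206; x=2: -206; x=3: -197; x=4: -187; x=5: -181; x=6: -185; x=7: -206.
Profit is maximized at x = 5. AVC there is 149/5 = $29.80 ≤ P, so producing beats shutting down (which would give -$192).

x = 5; profit = -$181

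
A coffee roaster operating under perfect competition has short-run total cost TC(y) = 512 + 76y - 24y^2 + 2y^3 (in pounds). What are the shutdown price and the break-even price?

Shutdown price = min AVC. AVC = 76 - 24y + 2y^2, with vertex at y = 6 and minimum £4.
ATC = 512/y + 76 - 24y + 2y^2. Setting dATC/dy = −512/y^2 − 24 + 4y = 0 gives y = 8 (since 4·8^3 − 24·8^2 = 512).
min ATC = 512/8 + 76 − 24·8 + 2·8^2 = £76. That is the break-even price.
For £4 ≤ P < £76 the firm produces at a loss; below £4 it shuts down.

Shutdown price = £4; break-even price = £76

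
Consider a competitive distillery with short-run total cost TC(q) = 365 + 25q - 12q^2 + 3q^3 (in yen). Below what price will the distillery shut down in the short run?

¥13 per unit

The firm shuts down when price falls below the minimum of average variable cost. AVC = VC/q = 25 - 12q + 3q^2.
At the minimum of AVC, MC = AVC. MC = 25 - 24q + 9q^2; setting MC = AVC gives 6q^2 - 12q = 0, so q = 2. min AVC = 13.
For P < ¥13 the firm produces nothing.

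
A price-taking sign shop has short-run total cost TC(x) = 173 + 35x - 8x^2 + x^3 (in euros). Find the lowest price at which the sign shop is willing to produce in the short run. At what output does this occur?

€19 per unit, at x = 4

Short-run supply begins at min AVC. From VC = 35x - 8x^2 + x^3, AVC = 35 - 8x + x^2.
dAVC/dx = -8 + 2x = 0 gives x = 4. min AVC = 35 - 8·4 + 4^2 = 19.
So the shutdown price is €19.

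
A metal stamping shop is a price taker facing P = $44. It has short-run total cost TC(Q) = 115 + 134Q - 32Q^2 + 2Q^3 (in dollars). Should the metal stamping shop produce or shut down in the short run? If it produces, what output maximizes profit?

Produce at Q = 9

Strip out fixed cost: VC = 134Q - 32Q^2 + 2Q^3. Then AVC = 134 - 32Q + 2Q^2 and MC = 134 - 64Q + 6Q^2.
The AVC parabola has its vertex at Q = 32/4 = 8, where AVC = 134 - 32·8 + 2·8^2 = $6.
Since P = $44 ≥ min AVC = $6, price covers variable cost and the firm should produce.
P = MC gives 90 - 64Q + 6Q^2 = 0, with roots 5/3 and 9. Take the larger (rising MC): Q* = 9.
Check: AVC at Q = 9 is $8 ≤ P, so revenue covers variable cost.
Profit = P·Q − TC = 44·9 − 187 = $209.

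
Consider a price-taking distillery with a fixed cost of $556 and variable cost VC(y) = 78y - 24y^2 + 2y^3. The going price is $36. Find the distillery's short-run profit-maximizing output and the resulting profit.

AVC = 78 - 24y + 2y^2; min AVC = $6 at y = 6. Since P = $36 ≥ min AVC, the firm produces.
MC = 78 - 48y + 6y^2. Setting P = MC and taking the root on the rising branch gives y* = 7.
TR = 36·7 = 252. TC = 556 + 56 = 612. Profit = 252 − 612 = -$360.
That loss of $360 beats the $556 the firm would lose by shutting down; producing recovers $196 of fixed cost.

Profit = -$360 at y = 7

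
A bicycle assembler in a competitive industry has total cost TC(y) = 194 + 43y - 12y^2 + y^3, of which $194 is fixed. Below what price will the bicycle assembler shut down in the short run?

The firm shuts down when price falls below the minimum of average variable cost. AVC = VC/y = 43 - 12y + y^2.
dAVC/dy = -12 + 2y = 0 gives y = 6. min AVC = 43 - 12·6 + 6^2 = 7.
The firm shuts down for any P below $7.

$7 per unit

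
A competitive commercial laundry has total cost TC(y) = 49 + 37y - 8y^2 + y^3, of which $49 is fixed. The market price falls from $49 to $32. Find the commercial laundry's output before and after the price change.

Output falls from 6 to 5

AVC = 37 - 8y + y^2, minimized at y = 4 where min AVC = $21. MC = 37 - 16y + 3y^2.
At P = $49 ≥ min AVC, set P = MC on the rising branch: y = 6.
At P = $32 ≥ min AVC, set P = MC: y = 5. The firm stays open but cuts output.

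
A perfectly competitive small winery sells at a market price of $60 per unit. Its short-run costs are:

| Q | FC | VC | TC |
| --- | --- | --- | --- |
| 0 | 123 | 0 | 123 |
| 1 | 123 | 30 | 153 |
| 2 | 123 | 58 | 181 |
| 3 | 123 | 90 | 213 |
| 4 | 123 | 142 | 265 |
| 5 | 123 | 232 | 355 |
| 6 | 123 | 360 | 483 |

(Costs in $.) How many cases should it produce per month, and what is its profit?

Profit at each row (π = 60Q − TC): Q=0: -123; Q=1: -93; Q=2: -61; Q=3: -33; Q=4: -25; Q=5: -55; Q=6: -123.
Profit is maximized at Q = 4. AVC there is 142/4 = $35.50 ≤ P, so producing beats shutting down (which would give -$123).

Q = 4; profit = -$25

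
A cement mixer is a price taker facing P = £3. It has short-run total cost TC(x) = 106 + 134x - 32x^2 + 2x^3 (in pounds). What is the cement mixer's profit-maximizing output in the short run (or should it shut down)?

Shut down

Strip out fixed cost: VC = 134x - 32x^2 + 2x^3. Then AVC = 134 - 32x + 2x^2 and MC = 134 - 64x + 6x^2.
The AVC parabola has its vertex at x = 32/4 = 8, where AVC = 134 - 32·8 + 2·8^2 = £6.
P = £3 lies below min AVC = £6; no output level covers variable cost.
Shutting down limits the loss to fixed cost, £106.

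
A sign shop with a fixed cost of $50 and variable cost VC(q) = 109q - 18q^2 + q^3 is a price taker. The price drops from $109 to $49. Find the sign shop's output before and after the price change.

Output falls from 12 to 10

MC = 109 - 36q + 3q^2; the shutdown threshold is min AVC = $28 (at q = 9).
With P = $109 above the shutdown price, P = MC gives q = 12.
At P = $49 ≥ min AVC, set P = MC: q = 10. The firm stays open but cuts output.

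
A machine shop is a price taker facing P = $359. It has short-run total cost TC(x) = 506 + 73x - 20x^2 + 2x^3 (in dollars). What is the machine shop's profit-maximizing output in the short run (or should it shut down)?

Produce at x = 11

Strip out fixed cost: VC = 73x - 20x^2 + 2x^3. Then AVC = 73 - 20x + 2x^2 and MC = 73 - 40x + 6x^2.
The AVC parabola has its vertex at x = 20/4 = 5, where AVC = 73 - 20·5 + 2·5^2 = $23.
Because $359 ≥ $23, revenue can cover variable cost; the firm operates.
P = MC gives -286 - 40x + 6x^2 = 0, with roots -13/3 and 11. Take the larger (rising MC): x* = 11.
Check: AVC at x = 11 is $95 ≤ P, so revenue covers variable cost.
Profit = P·x − TC = 359·11 − 1551 = $2398.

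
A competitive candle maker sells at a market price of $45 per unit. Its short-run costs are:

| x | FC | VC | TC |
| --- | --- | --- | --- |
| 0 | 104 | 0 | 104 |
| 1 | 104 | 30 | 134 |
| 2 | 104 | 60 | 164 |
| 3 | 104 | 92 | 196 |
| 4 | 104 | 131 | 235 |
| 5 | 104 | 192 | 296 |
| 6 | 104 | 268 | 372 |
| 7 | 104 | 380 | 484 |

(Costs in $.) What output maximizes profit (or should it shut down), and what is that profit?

x = 4; profit = -$55

Tabulate TR − TC: x=0: -104; x=1: -89; x=2: -74; x=3: -61; x=4: -55; x=5: -71; x=6: -102; x=7: -169.
Profit is maximized at x = 4. AVC there is 131/4 = $32.75 ≤ P, so producing beats shutting down (which would give -$104).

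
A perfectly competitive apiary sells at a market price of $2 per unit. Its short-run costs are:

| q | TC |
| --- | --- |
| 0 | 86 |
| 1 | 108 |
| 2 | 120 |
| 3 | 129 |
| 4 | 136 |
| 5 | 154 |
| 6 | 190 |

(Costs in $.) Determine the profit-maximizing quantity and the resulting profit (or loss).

Compute π = P·q − TC at each output: q=0: -86; q=1: -106; q=2: -116; q=3: -123; q=4: -128; q=5: -144; q=6: -178.
Profit is highest at q = 0. Equivalently, the lowest AVC in the table is 50/4 ≈ $12.50 at q = 4, and P = $2 falls below it — price never covers variable cost, so the firm shuts down and loses only its fixed cost.

q = 0 (shut down); profit = -$86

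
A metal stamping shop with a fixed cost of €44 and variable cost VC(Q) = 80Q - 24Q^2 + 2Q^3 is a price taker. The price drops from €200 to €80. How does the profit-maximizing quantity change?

Output falls from 10 to 8

AVC = 80 - 24Q + 2Q^2, minimized at Q = 6 where min AVC = €8. MC = 80 - 48Q + 6Q^2.
At P = €200 ≥ min AVC, set P = MC on the rising branch: Q = 10.
At P = €80 ≥ min AVC, set P = MC: Q = 8. The firm stays open but cuts output.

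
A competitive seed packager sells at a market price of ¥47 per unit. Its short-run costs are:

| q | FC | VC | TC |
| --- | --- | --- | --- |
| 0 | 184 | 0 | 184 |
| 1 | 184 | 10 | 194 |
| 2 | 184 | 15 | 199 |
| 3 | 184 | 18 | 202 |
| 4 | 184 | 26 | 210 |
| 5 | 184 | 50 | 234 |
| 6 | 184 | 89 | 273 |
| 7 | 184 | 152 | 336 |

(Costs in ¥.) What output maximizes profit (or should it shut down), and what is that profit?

q = 6; profit = ¥9

Compute π = P·q − TC at each output: q=0: -184; q=1: -147; q=2: -105; q=3: -61; q=4: -22; q=5: 1; q=6: 9; q=7: -7.
Profit is maximized at q = 6. AVC there is 89/6 = ¥14.83 ≤ P, so producing beats shutting down (which would give -¥184).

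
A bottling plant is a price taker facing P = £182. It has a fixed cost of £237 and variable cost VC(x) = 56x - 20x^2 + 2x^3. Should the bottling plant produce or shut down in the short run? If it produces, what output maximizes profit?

Strip out fixed cost: VC = 56x - 20x^2 + 2x^3. Then AVC = 56 - 20x + 2x^2 and MC = 56 - 40x + 6x^2.
The AVC parabola has its vertex at x = 20/4 = 5, where AVC = 56 - 20·5 + 2·5^2 = £6.
Because £182 ≥ £6, revenue can cover variable cost; the firm operates.
Set P = MC: 182 = 56 - 40x + 6x^2 → -126 - 40x + 6x^2 = 0. The roots are x = -7/3 and x = 9; the profit-maximizing output is on the rising part of MC, so x* = 9.
Check: AVC at x = 9 is £38 ≤ P, so revenue covers variable cost.
Profit = P·x − TC = 182·9 − 579 = £1059.

Produce at x = 9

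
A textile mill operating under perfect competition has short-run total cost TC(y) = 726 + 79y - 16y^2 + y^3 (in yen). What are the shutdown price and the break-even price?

Shutdown price = ¥15; break-even price = ¥90

AVC = 79 - 16y + y^2; minimized at y = 8, giving min AVC = ¥15. That is the shutdown price.
ATC = 726/y + 79 - 16y + y^2. Setting dATC/dy = −726/y^2 − 16 + 2y = 0 gives y = 11 (since 2·11^3 − 16·11^2 = 726).
min ATC = 726/11 + 79 − 16·11 + 11^2 = ¥90. That is the break-even price.
Between these two prices the firm operates at a loss; above ¥90 it earns a profit.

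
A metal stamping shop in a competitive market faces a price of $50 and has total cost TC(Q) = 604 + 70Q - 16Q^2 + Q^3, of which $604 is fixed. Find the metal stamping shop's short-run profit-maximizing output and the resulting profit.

AVC = 70 - 16Q + Q^2; min AVC = $6 at Q = 8. Since P = $50 ≥ min AVC, the firm produces.
MC = 70 - 32Q + 3Q^2. Setting P = MC and taking the root on the rising branch gives Q* = 10.
TR = 50·10 = 500. TC = 604 + 100 = 704. Profit = 500 − 704 = -$204.
That loss of $204 beats the $604 the firm would lose by shutting down; producing recovers $400 of fixed cost.

Profit = -$204 at Q = 10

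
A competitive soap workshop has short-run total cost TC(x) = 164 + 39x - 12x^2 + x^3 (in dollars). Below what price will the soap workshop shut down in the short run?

Short-run supply begins at min AVC. From VC = 39x - 12x^2 + x^3, AVC = 39 - 12x + x^2.
dAVC/dx = -12 + 2x = 0 gives x = 6. min AVC = 39 - 12·6 + 6^2 = 3.
So the shutdown price is $3.

$3 per unit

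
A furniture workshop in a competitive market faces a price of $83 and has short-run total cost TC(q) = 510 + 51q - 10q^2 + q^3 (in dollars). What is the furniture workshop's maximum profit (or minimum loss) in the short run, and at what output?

Profit = -$126 at q = 8

AVC = 51 - 10q + q^2; min AVC = $26 at q = 5. Since P = $83 ≥ min AVC, the firm produces.
With MC = 51 - 20q + 3q^2, P = MC on the upward-sloping part at q* = 8.
TR = 83·8 = 664. TC = 510 + 280 = 790. Profit = 664 − 790 = -$126.
By producing, the firm covers all variable cost plus $384 of fixed cost; shutting down would lose the full $510.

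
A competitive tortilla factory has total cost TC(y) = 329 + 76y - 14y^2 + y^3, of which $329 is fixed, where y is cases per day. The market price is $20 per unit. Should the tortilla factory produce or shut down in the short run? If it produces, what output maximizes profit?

Variable cost is VC = 76y - 14y^2 + y^3, so AVC = VC/y = 76 - 14y + y^2 and MC = dTC/dy = 76 - 28y + 3y^2.
AVC hits its minimum where MC = AVC, at y = 7, giving min AVC = 76 - 14·7 + 7^2 = $27.
Since P = $20 < min AVC = $27, price fails to cover variable cost at any output.
Best response: produce nothing and absorb the $329 fixed cost.

Shut down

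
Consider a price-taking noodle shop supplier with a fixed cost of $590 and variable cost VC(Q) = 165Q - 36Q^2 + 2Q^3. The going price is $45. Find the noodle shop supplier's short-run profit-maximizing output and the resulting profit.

AVC = 165 - 36Q + 2Q^2 has its minimum $3 at Q = 9; price $45 clears that bar, so the firm operates.
With MC = 165 - 72Q + 6Q^2, P = MC on the upward-sloping part at Q* = 10.
TR = 45·10 = 450. TC = 590 + 50 = 640. Profit = 450 − 640 = -$190.
Shutting down would mean losing the fixed cost of $590, so operating at a loss of $190 is better by $400.

Profit = -$190 at Q = 10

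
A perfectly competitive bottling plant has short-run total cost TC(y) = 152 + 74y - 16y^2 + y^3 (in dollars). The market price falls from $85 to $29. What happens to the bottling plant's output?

Output falls from 11 to 9

MC = 74 - 32y + 3y^2; the shutdown threshold is min AVC = $10 (at y = 8).
With P = $85 above the shutdown price, P = MC gives y = 11.
At P = $29 ≥ min AVC, set P = MC: y = 9. The firm stays open but cuts output.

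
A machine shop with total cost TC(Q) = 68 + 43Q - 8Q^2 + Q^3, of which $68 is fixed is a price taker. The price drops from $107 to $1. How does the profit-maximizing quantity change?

Output falls from 8 to 0 (the firm shuts down)

AVC = 43 - 8Q + Q^2, minimized at Q = 4 where min AVC = $27. MC = 43 - 16Q + 3Q^2.
At P = $107 ≥ min AVC, set P = MC on the rising branch: Q = 8.
At P = $1 < min AVC = $27, price no longer covers variable cost at any output, so the firm shuts down: Q = 0.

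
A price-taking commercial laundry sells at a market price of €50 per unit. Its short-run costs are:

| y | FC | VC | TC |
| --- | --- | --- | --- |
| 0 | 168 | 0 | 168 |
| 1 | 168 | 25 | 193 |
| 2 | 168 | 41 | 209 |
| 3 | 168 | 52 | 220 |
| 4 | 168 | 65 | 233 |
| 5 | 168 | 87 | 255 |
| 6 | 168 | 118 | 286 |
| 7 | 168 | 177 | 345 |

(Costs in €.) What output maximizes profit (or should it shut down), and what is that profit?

Compute π = P·y − TC at each output: y=0: -168; y=1: -143; y=2: -109; y=3: -70; y=4: -33; y=5: -5; y=6: 14; y=7: 5.
Profit is maximized at y = 6. AVC there is 118/6 = €19.67 ≤ P, so producing beats shutting down (which would give -€168).

y = 6; profit = €14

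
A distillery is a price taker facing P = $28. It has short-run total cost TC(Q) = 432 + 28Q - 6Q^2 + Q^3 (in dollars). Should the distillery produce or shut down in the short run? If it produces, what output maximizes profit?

Produce at Q = 4

Variable cost is VC = 28Q - 6Q^2 + Q^3, so AVC = VC/Q = 28 - 6Q + Q^2 and MC = dTC/dQ = 28 - 12Q + 3Q^2.
AVC is minimized where dAVC/dQ = -6 + 2Q = 0, at Q = 3; min AVC = 28 - 6·3 + 3^2 = $19.
P = $28 exceeds min AVC = $19, so the firm stays open.
P = MC gives -12Q + 3Q^2 = 0, with roots 0 and 4. Take the larger (rising MC): Q* = 4.
Check: AVC at Q = 4 is $20 ≤ P, so revenue covers variable cost.
Profit = P·Q − TC = 28·4 − 512 = -$400, a loss, but smaller than the $432 fixed cost the firm would lose by shutting down.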